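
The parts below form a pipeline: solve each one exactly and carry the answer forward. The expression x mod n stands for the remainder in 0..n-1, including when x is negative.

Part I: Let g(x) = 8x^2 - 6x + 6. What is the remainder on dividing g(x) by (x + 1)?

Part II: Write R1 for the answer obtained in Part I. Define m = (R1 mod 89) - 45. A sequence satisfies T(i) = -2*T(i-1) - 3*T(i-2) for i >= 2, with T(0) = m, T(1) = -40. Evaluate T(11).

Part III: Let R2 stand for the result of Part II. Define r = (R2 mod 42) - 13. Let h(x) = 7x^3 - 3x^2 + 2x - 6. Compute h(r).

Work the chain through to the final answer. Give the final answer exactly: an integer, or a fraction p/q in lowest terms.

46962

Part I: remainder = value at the root: 8*(-1)^2 - 6*(-1)^1 + 6 = (8) + (6) + (6) = 20; answer 20
Part II: R1 = 20; m = -25; T(2) = -2*(-40) - 3*(-25) = 155; iterating: T(2)=155, T(3)=-190, T(4)=-85, T(5)=740, T(6)=-1225, T(7)=230, T(8)=3215, T(9)=-7120, T(10)=4595, T(11)=12170; answer 12170
Part III: R2 = 12170; r = 19; 7*(19)^3 - 3*(19)^2 + 2*(19)^1 - 6 = (48013) + (-1083) + (38) + (-6) = 46962; answer 46962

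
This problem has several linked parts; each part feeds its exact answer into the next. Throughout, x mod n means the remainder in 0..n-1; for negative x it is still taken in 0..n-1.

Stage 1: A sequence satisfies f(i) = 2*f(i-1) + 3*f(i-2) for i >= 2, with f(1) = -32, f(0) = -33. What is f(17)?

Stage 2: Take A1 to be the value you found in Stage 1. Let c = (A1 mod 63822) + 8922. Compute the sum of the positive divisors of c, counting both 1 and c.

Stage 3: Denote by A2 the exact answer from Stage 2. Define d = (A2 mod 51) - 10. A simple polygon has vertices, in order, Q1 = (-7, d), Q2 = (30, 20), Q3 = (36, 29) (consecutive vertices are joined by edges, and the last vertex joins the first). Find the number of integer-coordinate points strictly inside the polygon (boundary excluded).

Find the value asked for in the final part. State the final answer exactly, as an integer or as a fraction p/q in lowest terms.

Stage 1: f(2) = 2*(-32) + 3*(-33) = -163; iterating: f(2)=-163, f(3)=-422, f(4)=-1333, f(5)=-3932, f(6)=-11863, f(7)=-35522, f(8)=-106633, f(9)=-319832, f(10)=-959563, f(11)=-2878622, f(12)=-8635933, f(13)=-25907732, f(14)=-77723263, f(15)=-233169722, f(16)=-699509233, f(17)=-2098527632; answer -2098527632
Stage 2: A1 = -2098527632; c = 12472; 12472 = 2^3 * 1559; sigma = (1 + 2 + 4 + 8) * (1 + 1559) = 15 * 1560 = 23400; answer 23400
Stage 3: A2 = 23400; d = 32; cross terms: (-7*20 - 30*32)=-1100, (30*29 - 36*20)=150, (36*32 - -7*29)=1355; twice the area = |405| = 405; area = 405/2; boundary points = 1 + 3 + 1 = 5; strictly interior points = area - boundary/2 + 1 = 201; answer 201

201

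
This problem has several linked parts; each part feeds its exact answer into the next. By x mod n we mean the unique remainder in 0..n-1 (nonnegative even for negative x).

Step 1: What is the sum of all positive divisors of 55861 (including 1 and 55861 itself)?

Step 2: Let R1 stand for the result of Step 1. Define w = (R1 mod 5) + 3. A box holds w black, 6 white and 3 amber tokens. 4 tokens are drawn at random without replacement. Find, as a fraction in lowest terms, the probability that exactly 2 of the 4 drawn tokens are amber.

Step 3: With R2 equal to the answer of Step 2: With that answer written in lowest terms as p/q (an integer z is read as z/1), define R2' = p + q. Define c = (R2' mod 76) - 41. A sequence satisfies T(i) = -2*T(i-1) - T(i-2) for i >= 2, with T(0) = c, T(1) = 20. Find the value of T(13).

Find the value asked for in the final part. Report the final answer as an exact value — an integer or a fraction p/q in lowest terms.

128

Step 1: 55861 = 13 * 4297; sigma = (1 + 13) * (1 + 4297) = 14 * 4298 = 60172; answer 60172
Step 2: R1 = 60172; w = 5; total draws C(14,4) = 1001; favorable C(3,2)*C(11,2) = 165; P = 15/91; answer 15/91
Step 3: R2 = 15/91; threaded value p + q = 106; c = -11; T(2) = -2*(20) - 1*(-11) = -29; iterating: T(2)=-29, T(3)=38, T(4)=-47, T(5)=56, T(6)=-65, T(7)=74, T(8)=-83, T(9)=92, T(10)=-101, T(11)=110, T(12)=-119, T(13)=128; answer 128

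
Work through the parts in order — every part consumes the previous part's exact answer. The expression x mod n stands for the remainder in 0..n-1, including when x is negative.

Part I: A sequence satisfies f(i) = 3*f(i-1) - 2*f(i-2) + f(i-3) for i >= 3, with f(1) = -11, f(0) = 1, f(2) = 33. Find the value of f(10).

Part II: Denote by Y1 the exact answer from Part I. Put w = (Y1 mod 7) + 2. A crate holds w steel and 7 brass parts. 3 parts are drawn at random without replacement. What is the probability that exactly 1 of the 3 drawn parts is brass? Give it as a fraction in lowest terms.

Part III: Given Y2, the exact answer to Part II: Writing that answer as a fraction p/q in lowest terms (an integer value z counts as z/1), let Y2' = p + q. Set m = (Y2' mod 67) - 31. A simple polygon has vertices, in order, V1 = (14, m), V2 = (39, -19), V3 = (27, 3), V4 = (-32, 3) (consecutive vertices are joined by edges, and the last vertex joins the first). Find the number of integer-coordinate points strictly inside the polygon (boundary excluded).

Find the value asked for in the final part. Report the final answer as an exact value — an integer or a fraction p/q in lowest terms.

1106

Part I: f(3) = 3*(33) - 2*(-11) + 1*(1) = 122; iterating: f(3)=122, f(4)=289, f(5)=656, f(6)=1512, f(7)=3513, f(8)=8171, f(9)=18999, f(10)=44168; answer 44168
Part II: Y1 = 44168; w = 7; total draws C(14,3) = 364; favorable C(7,1)*C(7,2) = 147; P = 21/52; answer 21/52
Part III: Y2 = 21/52; threaded value p + q = 73; m = -25; cross terms: (14*-19 - 39*-25)=709, (39*3 - 27*-19)=630, (27*3 - -32*3)=177, (-32*-25 - 14*3)=758; twice the area = |2274| = 2274; area = 1137; boundary points = 1 + 2 + 59 + 2 = 64; strictly interior points = area - boundary/2 + 1 = 1106; answer 1106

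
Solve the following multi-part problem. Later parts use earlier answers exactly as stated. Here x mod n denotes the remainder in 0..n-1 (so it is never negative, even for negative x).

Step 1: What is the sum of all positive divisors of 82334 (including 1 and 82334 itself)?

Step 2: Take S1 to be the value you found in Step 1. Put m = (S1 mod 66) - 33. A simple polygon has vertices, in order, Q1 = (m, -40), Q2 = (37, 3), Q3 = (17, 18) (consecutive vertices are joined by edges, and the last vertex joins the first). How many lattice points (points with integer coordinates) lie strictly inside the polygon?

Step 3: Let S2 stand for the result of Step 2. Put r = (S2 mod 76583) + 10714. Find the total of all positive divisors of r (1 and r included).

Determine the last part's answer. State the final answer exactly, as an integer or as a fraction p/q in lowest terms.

Step 1: 82334 = 2 * 7 * 5881; sigma = (1 + 2) * (1 + 7) * (1 + 5881) = 3 * 8 * 5882 = 141168; answer 141168
Step 2: S1 = 141168; m = 27; cross terms: (27*3 - 37*-40)=1561, (37*18 - 17*3)=615, (17*-40 - 27*18)=-1166; twice the area = |1010| = 1010; area = 505; boundary points = 1 + 5 + 2 = 8; strictly interior points = area - boundary/2 + 1 = 502; answer 502
Step 3: S2 = 502; r = 11216; 11216 = 2^4 * 701; sigma = (1 + 2 + 4 + 8 + 16) * (1 + 701) = 31 * 702 = 21762; answer 21762

21762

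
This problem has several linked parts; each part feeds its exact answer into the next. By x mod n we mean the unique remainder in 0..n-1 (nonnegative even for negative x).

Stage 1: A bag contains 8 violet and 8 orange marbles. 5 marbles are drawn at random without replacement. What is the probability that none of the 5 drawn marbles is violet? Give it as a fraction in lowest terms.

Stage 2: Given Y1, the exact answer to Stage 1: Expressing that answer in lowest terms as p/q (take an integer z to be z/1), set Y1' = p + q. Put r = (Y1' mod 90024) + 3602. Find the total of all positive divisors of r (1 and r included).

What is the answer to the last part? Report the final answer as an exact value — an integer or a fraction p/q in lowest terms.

5330

Stage 1: total draws C(16,5) = 4368; favorable C(8,5) = 56; P = 1/78; answer 1/78
Stage 2: Y1 = 1/78; threaded value p + q = 79; r = 3681; 3681 = 3^2 * 409; sigma = (1 + 3 + 9) * (1 + 409) = 13 * 410 = 5330; answer 5330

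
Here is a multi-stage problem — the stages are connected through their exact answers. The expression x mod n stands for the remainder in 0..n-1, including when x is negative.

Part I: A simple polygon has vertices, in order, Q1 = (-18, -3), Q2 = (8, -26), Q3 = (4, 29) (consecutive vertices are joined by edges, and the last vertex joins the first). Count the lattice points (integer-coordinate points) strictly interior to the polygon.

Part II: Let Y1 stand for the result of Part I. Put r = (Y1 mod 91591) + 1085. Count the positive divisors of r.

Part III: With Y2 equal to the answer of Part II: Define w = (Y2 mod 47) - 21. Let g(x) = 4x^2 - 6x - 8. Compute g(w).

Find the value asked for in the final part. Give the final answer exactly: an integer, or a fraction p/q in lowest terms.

Part I: cross terms: (-18*-26 - 8*-3)=492, (8*29 - 4*-26)=336, (4*-3 - -18*29)=510; twice the area = |1338| = 1338; area = 669; boundary points = 1 + 1 + 2 = 4; strictly interior points = area - boundary/2 + 1 = 668; answer 668
Part II: Y1 = 668; r = 1753; 1753 is prime, so its only divisors are 1 and 1753; count = 2; answer 2
Part III: Y2 = 2; w = -19; 4*(-19)^2 - 6*(-19)^1 - 8 = (1444) + (114) + (-8) = 1550; answer 1550

1550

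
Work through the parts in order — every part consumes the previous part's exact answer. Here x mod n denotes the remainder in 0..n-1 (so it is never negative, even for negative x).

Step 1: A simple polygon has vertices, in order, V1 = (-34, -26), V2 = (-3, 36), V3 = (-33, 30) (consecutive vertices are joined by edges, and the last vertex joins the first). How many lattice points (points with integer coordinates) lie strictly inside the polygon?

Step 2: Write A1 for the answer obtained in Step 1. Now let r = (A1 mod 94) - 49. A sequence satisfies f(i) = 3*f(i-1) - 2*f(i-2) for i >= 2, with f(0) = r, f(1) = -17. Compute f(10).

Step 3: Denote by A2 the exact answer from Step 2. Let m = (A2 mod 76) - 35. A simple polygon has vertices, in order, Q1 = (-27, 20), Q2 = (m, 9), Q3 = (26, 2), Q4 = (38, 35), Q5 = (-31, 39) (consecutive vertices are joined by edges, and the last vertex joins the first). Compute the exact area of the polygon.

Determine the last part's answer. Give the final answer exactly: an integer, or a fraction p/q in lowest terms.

3825/2

Step 1: cross terms: (-34*36 - -3*-26)=-1302, (-3*30 - -33*36)=1098, (-33*-26 - -34*30)=1878; twice the area = |1674| = 1674; area = 837; boundary points = 31 + 6 + 1 = 38; strictly interior points = area - boundary/2 + 1 = 819; answer 819
Step 2: A1 = 819; r = 18; f(2) = 3*(-17) - 2*(18) = -87; iterating: f(2)=-87, f(3)=-227, f(4)=-507, f(5)=-1067, f(6)=-2187, f(7)=-4427, f(8)=-8907, f(9)=-17867, f(10)=-35787; answer -35787
Step 3: A2 = -35787; m = -26; cross terms: (-27*9 - -26*20)=277, (-26*2 - 26*9)=-286, (26*35 - 38*2)=834, (38*39 - -31*35)=2567, (-31*20 - -27*39)=433; twice the area = |3825| = 3825; area = 3825/2; answer 3825/2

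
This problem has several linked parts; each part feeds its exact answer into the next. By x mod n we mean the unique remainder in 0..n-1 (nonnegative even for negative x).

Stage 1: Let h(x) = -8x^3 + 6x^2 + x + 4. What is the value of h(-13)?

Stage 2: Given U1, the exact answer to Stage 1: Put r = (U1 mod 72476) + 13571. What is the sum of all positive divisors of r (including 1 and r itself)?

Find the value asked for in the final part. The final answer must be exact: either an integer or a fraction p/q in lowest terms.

60300

Stage 1: -8*(-13)^3 + 6*(-13)^2 + 1*(-13)^1 + 4 = (17576) + (1014) + (-13) + (4) = 18581; answer 18581
Stage 2: U1 = 18581; r = 32152; 32152 = 2^3 * 4019; sigma = (1 + 2 + 4 + 8) * (1 + 4019) = 15 * 4020 = 60300; answer 60300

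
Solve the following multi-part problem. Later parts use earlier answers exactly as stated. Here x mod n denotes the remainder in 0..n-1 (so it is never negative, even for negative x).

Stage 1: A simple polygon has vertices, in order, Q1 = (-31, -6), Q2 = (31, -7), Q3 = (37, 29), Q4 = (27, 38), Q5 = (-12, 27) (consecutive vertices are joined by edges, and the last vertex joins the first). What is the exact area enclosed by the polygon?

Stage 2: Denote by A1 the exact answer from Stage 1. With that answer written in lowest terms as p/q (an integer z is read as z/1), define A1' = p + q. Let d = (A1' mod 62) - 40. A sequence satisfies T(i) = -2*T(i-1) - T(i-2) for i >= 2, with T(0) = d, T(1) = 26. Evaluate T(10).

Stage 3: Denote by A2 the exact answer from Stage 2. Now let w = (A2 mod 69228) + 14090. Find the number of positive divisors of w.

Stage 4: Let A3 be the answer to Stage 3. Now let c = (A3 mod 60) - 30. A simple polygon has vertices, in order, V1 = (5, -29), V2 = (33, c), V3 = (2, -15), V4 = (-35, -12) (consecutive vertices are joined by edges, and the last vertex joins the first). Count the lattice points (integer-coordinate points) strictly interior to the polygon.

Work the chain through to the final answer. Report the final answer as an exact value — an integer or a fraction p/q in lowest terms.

496

Stage 1: cross terms: (-31*-7 - 31*-6)=403, (31*29 - 37*-7)=1158, (37*38 - 27*29)=623, (27*27 - -12*38)=1185, (-12*-6 - -31*27)=909; twice the area = |4278| = 4278; area = 2139; answer 2139
Stage 2: A1 = 2139; threaded value p + q = 2140; d = -8; T(2) = -2*(26) - 1*(-8) = -44; iterating: T(2)=-44, T(3)=62, T(4)=-80, T(5)=98, T(6)=-116, T(7)=134, T(8)=-152, T(9)=170, T(10)=-188; answer -188
Stage 3: A2 = -188; w = 83130; 83130 = 2 * 3 * 5 * 17 * 163; number of divisors = (1+1) * (1+1) * (1+1) * (1+1) * (1+1) = 32; answer 32
Stage 4: A3 = 32; c = 2; cross terms: (5*2 - 33*-29)=967, (33*-15 - 2*2)=-499, (2*-12 - -35*-15)=-549, (-35*-29 - 5*-12)=1075; twice the area = |994| = 994; area = 497; boundary points = 1 + 1 + 1 + 1 = 4; strictly interior points = area - boundary/2 + 1 = 496; answer 496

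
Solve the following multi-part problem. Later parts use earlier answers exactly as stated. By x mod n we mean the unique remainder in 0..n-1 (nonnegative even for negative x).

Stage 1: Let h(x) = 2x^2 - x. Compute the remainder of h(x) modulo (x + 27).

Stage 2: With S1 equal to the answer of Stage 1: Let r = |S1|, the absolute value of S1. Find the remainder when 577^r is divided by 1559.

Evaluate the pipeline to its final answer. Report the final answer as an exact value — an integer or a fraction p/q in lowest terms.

1180

Stage 1: remainder = value at the root: 2*(-27)^2 - 1*(-27)^1 = (1458) + (27) = 1485; answer 1485
Stage 2: S1 = 1485; r = 1485; squarings mod 1559: 577^1=577, 577^2=862, 577^4=960, 577^8=231, 577^16=355, 577^32=1305, 577^64=597, 577^128=957, 577^256=716, 577^512=1304, 577^1024=1106; 577^1485 = 577^1 * 577^4 * 577^8 * 577^64 * 577^128 * 577^256 * 577^1024 = 1180 (mod 1559); answer 1180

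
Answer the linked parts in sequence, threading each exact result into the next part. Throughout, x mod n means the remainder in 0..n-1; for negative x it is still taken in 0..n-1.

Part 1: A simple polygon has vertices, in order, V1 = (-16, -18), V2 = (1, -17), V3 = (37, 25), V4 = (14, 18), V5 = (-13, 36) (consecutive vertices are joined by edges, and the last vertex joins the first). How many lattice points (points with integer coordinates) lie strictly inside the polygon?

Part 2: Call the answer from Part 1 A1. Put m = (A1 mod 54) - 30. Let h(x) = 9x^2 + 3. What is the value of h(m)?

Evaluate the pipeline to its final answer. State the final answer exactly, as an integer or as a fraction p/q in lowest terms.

Part 1: cross terms: (-16*-17 - 1*-18)=290, (1*25 - 37*-17)=654, (37*18 - 14*25)=316, (14*36 - -13*18)=738, (-13*-18 - -16*36)=810; twice the area = |2808| = 2808; area = 1404; boundary points = 1 + 6 + 1 + 9 + 3 = 20; strictly interior points = area - boundary/2 + 1 = 1395; answer 1395
Part 2: A1 = 1395; m = 15; 9*(15)^2 + 3 = (2025) + (3) = 2028; answer 2028

2028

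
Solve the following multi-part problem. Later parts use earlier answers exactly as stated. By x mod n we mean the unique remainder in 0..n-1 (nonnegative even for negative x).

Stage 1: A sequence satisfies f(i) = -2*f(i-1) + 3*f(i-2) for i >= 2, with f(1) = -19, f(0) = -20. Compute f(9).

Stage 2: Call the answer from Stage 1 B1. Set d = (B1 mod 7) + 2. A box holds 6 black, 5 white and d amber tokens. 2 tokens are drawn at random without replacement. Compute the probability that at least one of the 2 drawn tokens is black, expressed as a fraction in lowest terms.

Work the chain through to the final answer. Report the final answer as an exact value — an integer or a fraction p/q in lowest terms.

Stage 1: f(2) = -2*(-19) + 3*(-20) = -22; iterating: f(2)=-22, f(3)=-13, f(4)=-40, f(5)=41, f(6)=-202, f(7)=527, f(8)=-1660, f(9)=4901; answer 4901
Stage 2: B1 = 4901; d = 3; total draws C(14,2) = 91; complement C(8,2) = 28; favorable 91 - 28 = 63; P = 9/13; answer 9/13

9/13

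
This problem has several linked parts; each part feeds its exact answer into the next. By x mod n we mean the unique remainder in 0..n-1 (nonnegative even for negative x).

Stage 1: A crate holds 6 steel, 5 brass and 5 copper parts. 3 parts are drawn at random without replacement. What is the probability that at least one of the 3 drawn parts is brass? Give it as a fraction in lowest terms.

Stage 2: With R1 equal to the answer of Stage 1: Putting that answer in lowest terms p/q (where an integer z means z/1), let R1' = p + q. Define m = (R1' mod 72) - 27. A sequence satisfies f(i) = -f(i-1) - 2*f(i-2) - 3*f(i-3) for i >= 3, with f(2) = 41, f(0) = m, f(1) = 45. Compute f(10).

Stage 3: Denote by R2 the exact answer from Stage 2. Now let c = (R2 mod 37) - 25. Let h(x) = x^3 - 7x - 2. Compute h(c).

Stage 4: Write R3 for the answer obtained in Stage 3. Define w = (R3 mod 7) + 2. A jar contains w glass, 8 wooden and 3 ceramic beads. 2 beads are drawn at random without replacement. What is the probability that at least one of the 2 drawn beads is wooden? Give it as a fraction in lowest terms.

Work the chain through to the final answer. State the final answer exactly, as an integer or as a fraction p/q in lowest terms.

Stage 1: total draws C(16,3) = 560; complement C(11,3) = 165; favorable 560 - 165 = 395; P = 79/112; answer 79/112
Stage 2: R1 = 79/112; threaded value p + q = 191; m = 20; f(3) = -1*(41) - 2*(45) - 3*(20) = -191; iterating: f(3)=-191, f(4)=-26, f(5)=285, f(6)=340, f(7)=-832, f(8)=-703, f(9)=1347, f(10)=2555; answer 2555
Stage 3: R2 = 2555; c = -23; 1*(-23)^3 - 7*(-23)^1 - 2 = (-12167) + (161) + (-2) = -12008; answer -12008
Stage 4: R3 = -12008; w = 6; total draws C(17,2) = 136; complement C(9,2) = 36; favorable 136 - 36 = 100; P = 25/34; answer 25/34

25/34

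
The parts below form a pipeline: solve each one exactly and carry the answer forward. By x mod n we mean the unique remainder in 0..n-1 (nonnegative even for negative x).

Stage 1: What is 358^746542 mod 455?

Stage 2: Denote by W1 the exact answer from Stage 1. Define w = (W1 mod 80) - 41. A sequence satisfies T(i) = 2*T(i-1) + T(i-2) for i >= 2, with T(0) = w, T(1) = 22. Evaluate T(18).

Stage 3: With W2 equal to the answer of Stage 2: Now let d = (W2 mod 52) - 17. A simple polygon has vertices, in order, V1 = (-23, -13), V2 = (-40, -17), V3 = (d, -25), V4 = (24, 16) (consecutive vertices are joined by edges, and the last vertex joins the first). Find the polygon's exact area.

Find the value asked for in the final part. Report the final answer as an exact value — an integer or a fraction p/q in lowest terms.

1263/2

Stage 1: squarings mod 455: 358^1=358, 358^2=309, 358^4=386, 358^8=211, 358^16=386, 358^32=211, 358^64=386, 358^128=211, 358^256=386, 358^512=211, 358^1024=386, 358^2048=211, 358^4096=386, 358^8192=211, 358^16384=386, 358^32768=211, 358^65536=386, 358^131072=211, 358^262144=386, 358^524288=211; 358^746542 = 358^2 * 358^4 * 358^8 * 358^32 * 358^1024 * 358^8192 * 358^16384 * 358^65536 * 358^131072 * 358^524288 = 134 (mod 455); answer 134
Stage 2: W1 = 134; w = 13; T(2) = 2*(22) + 1*(13) = 57; iterating: T(2)=57, T(3)=136, T(4)=329, T(5)=794, T(6)=1917, T(7)=4628, T(8)=11173, T(9)=26974, T(10)=65121, T(11)=157216, T(12)=379553, T(13)=916322, T(14)=2212197, T(15)=5340716, T(16)=12893629, T(17)=31127974, T(18)=75149577; answer 75149577
Stage 3: W2 = 75149577; d = -8; cross terms: (-23*-17 - -40*-13)=-129, (-40*-25 - -8*-17)=864, (-8*16 - 24*-25)=472, (24*-13 - -23*16)=56; twice the area = |1263| = 1263; area = 1263/2; answer 1263/2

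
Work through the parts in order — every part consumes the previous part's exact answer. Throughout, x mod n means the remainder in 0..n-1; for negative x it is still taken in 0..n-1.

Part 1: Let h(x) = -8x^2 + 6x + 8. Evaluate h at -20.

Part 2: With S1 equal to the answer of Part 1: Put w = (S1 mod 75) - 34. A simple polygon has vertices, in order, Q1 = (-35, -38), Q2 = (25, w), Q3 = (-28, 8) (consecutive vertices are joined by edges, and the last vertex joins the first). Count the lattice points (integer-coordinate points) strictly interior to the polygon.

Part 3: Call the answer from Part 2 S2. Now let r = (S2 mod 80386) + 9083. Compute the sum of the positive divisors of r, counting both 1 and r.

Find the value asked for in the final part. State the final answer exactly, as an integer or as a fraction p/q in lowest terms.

Part 1: -8*(-20)^2 + 6*(-20)^1 + 8 = (-3200) + (-120) + (8) = -3312; answer -3312
Part 2: S1 = -3312; w = 29; cross terms: (-35*29 - 25*-38)=-65, (25*8 - -28*29)=1012, (-28*-38 - -35*8)=1344; twice the area = |2291| = 2291; area = 2291/2; boundary points = 1 + 1 + 1 = 3; strictly interior points = area - boundary/2 + 1 = 1145; answer 1145
Part 3: S2 = 1145; r = 10228; 10228 = 2^2 * 2557; sigma = (1 + 2 + 4) * (1 + 2557) = 7 * 2558 = 17906; answer 17906

17906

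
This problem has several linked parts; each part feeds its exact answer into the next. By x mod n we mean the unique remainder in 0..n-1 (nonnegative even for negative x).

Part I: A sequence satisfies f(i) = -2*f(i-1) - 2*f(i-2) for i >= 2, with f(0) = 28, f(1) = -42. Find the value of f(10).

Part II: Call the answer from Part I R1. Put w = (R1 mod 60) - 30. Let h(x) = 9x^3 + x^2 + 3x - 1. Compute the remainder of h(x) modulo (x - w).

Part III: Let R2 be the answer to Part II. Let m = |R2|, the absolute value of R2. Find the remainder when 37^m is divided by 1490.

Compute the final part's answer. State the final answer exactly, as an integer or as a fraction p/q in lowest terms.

633

Part I: f(2) = -2*(-42) - 2*(28) = 28; iterating: f(2)=28, f(3)=28, f(4)=-112, f(5)=168, f(6)=-112, f(7)=-112, f(8)=448, f(9)=-672, f(10)=448; answer 448
Part II: R1 = 448; w = -2; remainder = value at the root: 9*(-2)^3 + 1*(-2)^2 + 3*(-2)^1 - 1 = (-72) + (4) + (-6) + (-1) = -75; answer -75
Part III: R2 = -75; m = 75; squarings mod 1490: 37^1=37, 37^2=1369, 37^4=1231, 37^8=31, 37^16=961, 37^32=1211, 37^64=361; 37^75 = 37^1 * 37^2 * 37^8 * 37^64 = 633 (mod 1490); answer 633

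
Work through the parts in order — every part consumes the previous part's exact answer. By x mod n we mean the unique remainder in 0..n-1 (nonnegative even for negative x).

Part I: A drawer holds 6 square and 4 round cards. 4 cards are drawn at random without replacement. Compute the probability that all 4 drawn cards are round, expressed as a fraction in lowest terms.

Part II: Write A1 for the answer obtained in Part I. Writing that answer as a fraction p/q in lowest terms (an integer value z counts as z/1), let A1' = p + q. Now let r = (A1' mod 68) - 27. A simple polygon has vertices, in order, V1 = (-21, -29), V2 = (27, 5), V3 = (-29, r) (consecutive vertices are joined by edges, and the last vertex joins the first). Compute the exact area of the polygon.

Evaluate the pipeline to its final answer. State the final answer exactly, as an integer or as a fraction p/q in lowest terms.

352

Part I: total draws C(10,4) = 210; favorable C(4,4) = 1; P = 1/210; answer 1/210
Part II: A1 = 1/210; threaded value p + q = 211; r = -20; cross terms: (-21*5 - 27*-29)=678, (27*-20 - -29*5)=-395, (-29*-29 - -21*-20)=421; twice the area = |704| = 704; area = 352; answer 352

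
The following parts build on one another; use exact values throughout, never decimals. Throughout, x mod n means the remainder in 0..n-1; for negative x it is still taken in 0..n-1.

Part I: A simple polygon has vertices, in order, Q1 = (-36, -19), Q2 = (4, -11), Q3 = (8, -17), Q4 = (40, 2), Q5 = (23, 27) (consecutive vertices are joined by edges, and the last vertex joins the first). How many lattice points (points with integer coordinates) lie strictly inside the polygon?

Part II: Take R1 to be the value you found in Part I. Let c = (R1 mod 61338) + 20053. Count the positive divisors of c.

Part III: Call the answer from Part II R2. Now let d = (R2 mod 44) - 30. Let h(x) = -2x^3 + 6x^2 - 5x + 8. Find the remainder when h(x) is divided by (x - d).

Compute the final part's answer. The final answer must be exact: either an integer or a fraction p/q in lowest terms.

24318

Part I: cross terms: (-36*-11 - 4*-19)=472, (4*-17 - 8*-11)=20, (8*2 - 40*-17)=696, (40*27 - 23*2)=1034, (23*-19 - -36*27)=535; twice the area = |2757| = 2757; area = 2757/2; boundary points = 8 + 2 + 1 + 1 + 1 = 13; strictly interior points = area - boundary/2 + 1 = 1373; answer 1373
Part II: R1 = 1373; c = 21426; 21426 = 2 * 3 * 3571; number of divisors = (1+1) * (1+1) * (1+1) = 8; answer 8
Part III: R2 = 8; d = -22; remainder = value at the root: -2*(-22)^3 + 6*(-22)^2 - 5*(-22)^1 + 8 = (21296) + (2904) + (110) + (8) = 24318; answer 24318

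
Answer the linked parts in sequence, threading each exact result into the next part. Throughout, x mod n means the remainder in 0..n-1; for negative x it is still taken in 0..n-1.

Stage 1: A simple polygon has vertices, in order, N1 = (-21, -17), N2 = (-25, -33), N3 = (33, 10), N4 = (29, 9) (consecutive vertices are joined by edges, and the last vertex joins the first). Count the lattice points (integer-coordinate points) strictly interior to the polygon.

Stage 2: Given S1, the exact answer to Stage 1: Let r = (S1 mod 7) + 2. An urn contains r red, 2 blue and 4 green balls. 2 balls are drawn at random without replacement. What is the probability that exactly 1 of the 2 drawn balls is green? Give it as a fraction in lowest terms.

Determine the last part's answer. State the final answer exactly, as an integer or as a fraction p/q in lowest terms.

28/55

Stage 1: cross terms: (-21*-33 - -25*-17)=268, (-25*10 - 33*-33)=839, (33*9 - 29*10)=7, (29*-17 - -21*9)=-304; twice the area = |810| = 810; area = 405; boundary points = 4 + 1 + 1 + 2 = 8; strictly interior points = area - boundary/2 + 1 = 402; answer 402
Stage 2: S1 = 402; r = 5; total draws C(11,2) = 55; favorable C(4,1)*C(7,1) = 28; P = 28/55; answer 28/55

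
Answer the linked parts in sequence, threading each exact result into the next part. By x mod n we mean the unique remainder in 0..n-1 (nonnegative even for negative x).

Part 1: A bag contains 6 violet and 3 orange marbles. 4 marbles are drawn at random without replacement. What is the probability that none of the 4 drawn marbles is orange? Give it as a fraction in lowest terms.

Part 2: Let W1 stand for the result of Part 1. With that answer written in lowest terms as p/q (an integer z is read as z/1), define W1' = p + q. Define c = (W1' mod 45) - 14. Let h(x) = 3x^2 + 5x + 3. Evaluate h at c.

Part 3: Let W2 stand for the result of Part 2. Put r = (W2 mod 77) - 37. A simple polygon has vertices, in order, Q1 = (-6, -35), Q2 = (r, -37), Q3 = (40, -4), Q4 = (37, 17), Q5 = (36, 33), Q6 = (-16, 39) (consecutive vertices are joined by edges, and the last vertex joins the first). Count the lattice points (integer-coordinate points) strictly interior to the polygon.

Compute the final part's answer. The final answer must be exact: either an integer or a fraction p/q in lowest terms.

3393

Part 1: total draws C(9,4) = 126; favorable C(6,4) = 15; P = 5/42; answer 5/42
Part 2: W1 = 5/42; threaded value p + q = 47; c = -12; 3*(-12)^2 + 5*(-12)^1 + 3 = (432) + (-60) + (3) = 375; answer 375
Part 3: W2 = 375; r = 30; cross terms: (-6*-37 - 30*-35)=1272, (30*-4 - 40*-37)=1360, (40*17 - 37*-4)=828, (37*33 - 36*17)=609, (36*39 - -16*33)=1932, (-16*-35 - -6*39)=794; twice the area = |6795| = 6795; area = 6795/2; boundary points = 2 + 1 + 3 + 1 + 2 + 2 = 11; strictly interior points = area - boundary/2 + 1 = 3393; answer 3393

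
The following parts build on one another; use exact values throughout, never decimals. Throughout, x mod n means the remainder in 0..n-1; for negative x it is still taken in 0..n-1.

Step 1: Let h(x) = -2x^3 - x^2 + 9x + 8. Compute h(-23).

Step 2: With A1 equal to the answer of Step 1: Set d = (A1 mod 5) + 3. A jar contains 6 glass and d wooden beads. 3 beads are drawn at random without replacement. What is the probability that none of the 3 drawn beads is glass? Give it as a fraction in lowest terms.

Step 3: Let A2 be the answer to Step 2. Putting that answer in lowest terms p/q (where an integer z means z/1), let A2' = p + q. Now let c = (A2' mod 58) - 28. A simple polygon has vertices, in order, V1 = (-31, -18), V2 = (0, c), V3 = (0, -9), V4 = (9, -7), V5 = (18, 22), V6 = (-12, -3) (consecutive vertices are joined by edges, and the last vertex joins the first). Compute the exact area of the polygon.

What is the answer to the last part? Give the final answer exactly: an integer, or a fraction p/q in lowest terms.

645/2

Step 1: -2*(-23)^3 - 1*(-23)^2 + 9*(-23)^1 + 8 = (24334) + (-529) + (-207) + (8) = 23606; answer 23606
Step 2: A1 = 23606; d = 4; total draws C(10,3) = 120; favorable C(4,3) = 4; P = 1/30; answer 1/30
Step 3: A2 = 1/30; threaded value p + q = 31; c = 3; cross terms: (-31*3 - 0*-18)=-93, (0*-9 - 0*3)=0, (0*-7 - 9*-9)=81, (9*22 - 18*-7)=324, (18*-3 - -12*22)=210, (-12*-18 - -31*-3)=123; twice the area = |645| = 645; area = 645/2; answer 645/2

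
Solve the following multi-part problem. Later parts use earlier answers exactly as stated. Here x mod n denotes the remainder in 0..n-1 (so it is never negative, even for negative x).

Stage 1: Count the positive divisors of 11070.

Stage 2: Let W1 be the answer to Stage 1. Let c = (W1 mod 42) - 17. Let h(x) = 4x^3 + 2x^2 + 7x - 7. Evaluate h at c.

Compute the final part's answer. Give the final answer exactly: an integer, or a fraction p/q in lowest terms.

14048

Stage 1: 11070 = 2 * 3^3 * 5 * 41; number of divisors = (1+1) * (3+1) * (1+1) * (1+1) = 32; answer 32
Stage 2: W1 = 32; c = 15; 4*(15)^3 + 2*(15)^2 + 7*(15)^1 - 7 = (13500) + (450) + (105) + (-7) = 14048; answer 14048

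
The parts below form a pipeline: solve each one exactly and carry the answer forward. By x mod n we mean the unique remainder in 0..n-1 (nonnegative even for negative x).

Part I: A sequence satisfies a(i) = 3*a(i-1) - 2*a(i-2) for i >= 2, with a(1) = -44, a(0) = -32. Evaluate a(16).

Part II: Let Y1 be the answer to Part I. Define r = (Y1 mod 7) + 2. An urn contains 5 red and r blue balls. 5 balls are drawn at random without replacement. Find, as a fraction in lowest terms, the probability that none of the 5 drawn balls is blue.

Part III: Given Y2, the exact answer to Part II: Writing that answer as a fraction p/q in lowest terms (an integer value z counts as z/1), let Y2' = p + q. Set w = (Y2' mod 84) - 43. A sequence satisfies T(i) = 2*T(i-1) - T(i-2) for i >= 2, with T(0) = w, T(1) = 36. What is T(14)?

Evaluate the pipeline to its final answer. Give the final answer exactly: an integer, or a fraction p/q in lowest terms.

582

Part I: a(2) = 3*(-44) - 2*(-32) = -68; iterating: a(2)=-68, a(3)=-116, a(4)=-212, a(5)=-404, a(6)=-788, a(7)=-1556, a(8)=-3092, a(9)=-6164, a(10)=-12308, a(11)=-24596, a(12)=-49172, a(13)=-98324, a(14)=-196628, a(15)=-393236, a(16)=-786452; answer -786452
Part II: Y1 = -786452; r = 7; total draws C(12,5) = 792; favorable C(5,5) = 1; P = 1/792; answer 1/792
Part III: Y2 = 1/792; threaded value p + q = 793; w = -6; T(2) = 2*(36) - 1*(-6) = 78; iterating: T(2)=78, T(3)=120, T(4)=162, T(5)=204, T(6)=246, T(7)=288, T(8)=330, T(9)=372, T(10)=414, T(11)=456, T(12)=498, T(13)=540, T(14)=582; answer 582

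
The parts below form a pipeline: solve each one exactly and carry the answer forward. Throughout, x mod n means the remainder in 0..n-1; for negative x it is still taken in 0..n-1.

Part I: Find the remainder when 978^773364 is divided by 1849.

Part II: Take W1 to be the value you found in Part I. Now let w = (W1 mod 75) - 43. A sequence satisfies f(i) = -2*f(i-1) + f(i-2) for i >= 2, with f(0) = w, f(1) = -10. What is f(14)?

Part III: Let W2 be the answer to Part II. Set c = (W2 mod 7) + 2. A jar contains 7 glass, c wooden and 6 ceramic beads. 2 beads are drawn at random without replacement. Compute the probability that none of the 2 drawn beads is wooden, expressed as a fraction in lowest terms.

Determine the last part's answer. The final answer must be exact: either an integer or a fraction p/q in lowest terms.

Part I: squarings mod 1849: 978^1=978, 978^2=551, 978^4=365, 978^8=97, 978^16=164, 978^32=1010, 978^64=1301, 978^128=766, 978^256=623, 978^512=1688, 978^1024=35, 978^2048=1225, 978^4096=1086, 978^8192=1583, 978^16384=494, 978^32768=1817, 978^65536=1024, 978^131072=193, 978^262144=269, 978^524288=250; 978^773364 = 978^4 * 978^16 * 978^32 * 978^64 * 978^128 * 978^1024 * 978^2048 * 978^16384 * 978^32768 * 978^65536 * 978^131072 * 978^524288 = 150 (mod 1849); answer 150
Part II: W1 = 150; w = -43; f(2) = -2*(-10) + 1*(-43) = -23; iterating: f(2)=-23, f(3)=36, f(4)=-95, f(5)=226, f(6)=-547, f(7)=1320, f(8)=-3187, f(9)=7694, f(10)=-18575, f(11)=44844, f(12)=-108263, f(13)=261370, f(14)=-631003; answer -631003
Part III: W2 = -631003; c = 7; total draws C(20,2) = 190; favorable C(13,2) = 78; P = 39/95; answer 39/95

39/95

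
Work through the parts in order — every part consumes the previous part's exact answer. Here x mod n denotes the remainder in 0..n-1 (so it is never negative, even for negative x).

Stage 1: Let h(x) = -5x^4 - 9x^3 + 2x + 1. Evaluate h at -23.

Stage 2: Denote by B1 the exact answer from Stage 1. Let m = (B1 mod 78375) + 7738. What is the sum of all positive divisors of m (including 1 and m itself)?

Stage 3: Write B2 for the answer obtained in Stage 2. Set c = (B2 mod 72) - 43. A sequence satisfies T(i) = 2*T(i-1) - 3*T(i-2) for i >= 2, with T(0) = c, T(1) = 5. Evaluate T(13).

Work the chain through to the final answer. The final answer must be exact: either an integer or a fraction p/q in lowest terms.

-26875

Stage 1: -5*(-23)^4 - 9*(-23)^3 + 2*(-23)^1 + 1 = (-1399205) + (109503) + (-46) + (1) = -1289747; answer -1289747
Stage 2: B1 = -1289747; m = 50366; 50366 = 2 * 25183; sigma = (1 + 2) * (1 + 25183) = 3 * 25184 = 75552; answer 75552
Stage 3: B2 = 75552; c = -19; T(2) = 2*(5) - 3*(-19) = 67; iterating: T(2)=67, T(3)=119, T(4)=37, T(5)=-283, T(6)=-677, T(7)=-505, T(8)=1021, T(9)=3557, T(10)=4051, T(11)=-2569, T(12)=-17291, T(13)=-26875; answer -26875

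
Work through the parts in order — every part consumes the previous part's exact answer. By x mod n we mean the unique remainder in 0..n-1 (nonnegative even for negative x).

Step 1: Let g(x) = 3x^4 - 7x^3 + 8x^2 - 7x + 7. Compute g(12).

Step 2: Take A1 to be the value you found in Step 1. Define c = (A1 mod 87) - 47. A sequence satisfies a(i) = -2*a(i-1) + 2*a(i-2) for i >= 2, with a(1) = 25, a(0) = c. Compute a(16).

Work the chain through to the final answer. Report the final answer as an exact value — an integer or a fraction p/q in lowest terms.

Step 1: 3*(12)^4 - 7*(12)^3 + 8*(12)^2 - 7*(12)^1 + 7 = (62208) + (-12096) + (1152) + (-84) + (7) = 51187; answer 51187
Step 2: A1 = 51187; c = -16; a(2) = -2*(25) + 2*(-16) = -82; iterating: a(2)=-82, a(3)=214, a(4)=-592, a(5)=1612, a(6)=-4408, a(7)=12040, a(8)=-32896, a(9)=89872, a(10)=-245536, a(11)=670816, a(12)=-1832704, a(13)=5007040, a(14)=-13679488, a(15)=37373056, a(16)=-102105088; answer -102105088

-102105088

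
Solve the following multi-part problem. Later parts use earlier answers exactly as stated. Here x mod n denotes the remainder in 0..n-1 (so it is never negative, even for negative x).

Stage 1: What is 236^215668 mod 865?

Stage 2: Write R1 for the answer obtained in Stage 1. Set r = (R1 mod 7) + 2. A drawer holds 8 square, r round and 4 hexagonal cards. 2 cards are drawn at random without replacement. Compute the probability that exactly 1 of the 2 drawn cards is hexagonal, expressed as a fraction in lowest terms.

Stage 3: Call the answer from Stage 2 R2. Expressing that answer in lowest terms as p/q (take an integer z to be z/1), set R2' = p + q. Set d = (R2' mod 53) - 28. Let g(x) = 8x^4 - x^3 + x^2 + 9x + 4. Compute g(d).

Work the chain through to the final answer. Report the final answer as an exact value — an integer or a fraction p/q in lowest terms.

401989

Stage 1: squarings mod 865: 236^1=236, 236^2=336, 236^4=446, 236^8=831, 236^16=291, 236^32=776, 236^64=136, 236^128=331, 236^256=571, 236^512=801, 236^1024=636, 236^2048=541, 236^4096=311, 236^8192=706, 236^16384=196, 236^32768=356, 236^65536=446, 236^131072=831; 236^215668 = 236^4 * 236^16 * 236^32 * 236^64 * 236^512 * 236^2048 * 236^16384 * 236^65536 * 236^131072 = 841 (mod 865); answer 841
Stage 2: R1 = 841; r = 3; total draws C(15,2) = 105; favorable C(4,1)*C(11,1) = 44; P = 44/105; answer 44/105
Stage 3: R2 = 44/105; threaded value p + q = 149; d = 15; 8*(15)^4 - 1*(15)^3 + 1*(15)^2 + 9*(15)^1 + 4 = (405000) + (-3375) + (225) + (135) + (4) = 401989; answer 401989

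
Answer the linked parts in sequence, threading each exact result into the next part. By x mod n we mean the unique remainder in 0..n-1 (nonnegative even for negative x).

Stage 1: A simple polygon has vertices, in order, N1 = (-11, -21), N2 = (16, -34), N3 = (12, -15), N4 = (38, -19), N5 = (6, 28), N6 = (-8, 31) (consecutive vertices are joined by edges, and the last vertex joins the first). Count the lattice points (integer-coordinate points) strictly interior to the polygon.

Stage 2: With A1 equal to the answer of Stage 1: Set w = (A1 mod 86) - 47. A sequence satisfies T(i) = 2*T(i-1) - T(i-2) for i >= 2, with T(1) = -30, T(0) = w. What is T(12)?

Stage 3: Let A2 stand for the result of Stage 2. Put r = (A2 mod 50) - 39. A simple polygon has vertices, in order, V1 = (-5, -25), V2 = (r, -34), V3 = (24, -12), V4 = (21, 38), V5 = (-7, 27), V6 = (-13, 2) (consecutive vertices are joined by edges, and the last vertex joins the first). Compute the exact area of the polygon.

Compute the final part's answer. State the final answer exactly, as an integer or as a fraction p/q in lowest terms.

3343/2

Stage 1: cross terms: (-11*-34 - 16*-21)=710, (16*-15 - 12*-34)=168, (12*-19 - 38*-15)=342, (38*28 - 6*-19)=1178, (6*31 - -8*28)=410, (-8*-21 - -11*31)=509; twice the area = |3317| = 3317; area = 3317/2; boundary points = 1 + 1 + 2 + 1 + 1 + 1 = 7; strictly interior points = area - boundary/2 + 1 = 1656; answer 1656
Stage 2: A1 = 1656; w = -25; T(2) = 2*(-30) - 1*(-25) = -35; iterating: T(2)=-35, T(3)=-40, T(4)=-45, T(5)=-50, T(6)=-55, T(7)=-60, T(8)=-65, T(9)=-70, T(10)=-75, T(11)=-80, T(12)=-85; answer -85
Stage 3: A2 = -85; r = -24; cross terms: (-5*-34 - -24*-25)=-430, (-24*-12 - 24*-34)=1104, (24*38 - 21*-12)=1164, (21*27 - -7*38)=833, (-7*2 - -13*27)=337, (-13*-25 - -5*2)=335; twice the area = |3343| = 3343; area = 3343/2; answer 3343/2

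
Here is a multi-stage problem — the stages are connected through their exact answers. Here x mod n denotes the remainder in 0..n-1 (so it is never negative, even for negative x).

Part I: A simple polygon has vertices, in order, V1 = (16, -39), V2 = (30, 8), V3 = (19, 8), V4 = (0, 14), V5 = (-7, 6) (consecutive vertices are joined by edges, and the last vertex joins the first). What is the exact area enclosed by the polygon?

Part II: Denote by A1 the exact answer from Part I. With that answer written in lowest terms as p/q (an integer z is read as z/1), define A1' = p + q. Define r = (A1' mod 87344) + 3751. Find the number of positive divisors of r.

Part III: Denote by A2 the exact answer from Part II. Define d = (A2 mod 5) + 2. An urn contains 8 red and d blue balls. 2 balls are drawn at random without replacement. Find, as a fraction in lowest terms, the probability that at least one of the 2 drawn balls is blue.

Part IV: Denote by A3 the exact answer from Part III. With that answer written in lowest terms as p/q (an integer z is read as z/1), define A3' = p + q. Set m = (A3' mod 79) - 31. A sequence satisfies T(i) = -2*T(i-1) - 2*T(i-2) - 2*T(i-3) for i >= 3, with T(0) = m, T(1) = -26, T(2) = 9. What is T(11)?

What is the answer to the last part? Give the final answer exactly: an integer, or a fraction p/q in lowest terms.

-1432

Part I: cross terms: (16*8 - 30*-39)=1298, (30*8 - 19*8)=88, (19*14 - 0*8)=266, (0*6 - -7*14)=98, (-7*-39 - 16*6)=177; twice the area = |1927| = 1927; area = 1927/2; answer 1927/2
Part II: A1 = 1927/2; threaded value p + q = 1929; r = 5680; 5680 = 2^4 * 5 * 71; number of divisors = (4+1) * (1+1) * (1+1) = 20; answer 20
Part III: A2 = 20; d = 2; total draws C(10,2) = 45; complement C(8,2) = 28; favorable 45 - 28 = 17; P = 17/45; answer 17/45
Part IV: A3 = 17/45; threaded value p + q = 62; m = 31; T(3) = -2*(9) - 2*(-26) - 2*(31) = -28; iterating: T(3)=-28, T(4)=90, T(5)=-142, T(6)=160, T(7)=-216, T(8)=396, T(9)=-680, T(10)=1000, T(11)=-1432; answer -1432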